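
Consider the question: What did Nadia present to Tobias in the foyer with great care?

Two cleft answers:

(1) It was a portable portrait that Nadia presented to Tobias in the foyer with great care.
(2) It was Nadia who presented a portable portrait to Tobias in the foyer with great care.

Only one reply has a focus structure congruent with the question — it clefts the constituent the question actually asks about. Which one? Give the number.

The question word "what" targets the direct object.
Option (1) clefts "a portable portrait" — that matches what the question asks about.
Option (2) clefts "Nadia" — the subject (agent), not what was asked.
So the congruent reply is (1).

1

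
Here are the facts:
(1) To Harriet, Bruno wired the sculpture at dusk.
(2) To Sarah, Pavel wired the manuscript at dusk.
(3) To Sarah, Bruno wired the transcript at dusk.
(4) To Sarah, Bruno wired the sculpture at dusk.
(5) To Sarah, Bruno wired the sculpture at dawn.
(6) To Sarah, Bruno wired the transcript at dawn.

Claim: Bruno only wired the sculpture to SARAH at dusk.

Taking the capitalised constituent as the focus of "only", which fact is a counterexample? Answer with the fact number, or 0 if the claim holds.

1

The capitals mark "Sarah" as focus. So "only" rules out other recipients, with the rest (same agent, thing, setting (Bruno / the sculpture / at dusk)) as background.
Fact (1) shares the background but differs in recipient (Harriet) — a counterexample.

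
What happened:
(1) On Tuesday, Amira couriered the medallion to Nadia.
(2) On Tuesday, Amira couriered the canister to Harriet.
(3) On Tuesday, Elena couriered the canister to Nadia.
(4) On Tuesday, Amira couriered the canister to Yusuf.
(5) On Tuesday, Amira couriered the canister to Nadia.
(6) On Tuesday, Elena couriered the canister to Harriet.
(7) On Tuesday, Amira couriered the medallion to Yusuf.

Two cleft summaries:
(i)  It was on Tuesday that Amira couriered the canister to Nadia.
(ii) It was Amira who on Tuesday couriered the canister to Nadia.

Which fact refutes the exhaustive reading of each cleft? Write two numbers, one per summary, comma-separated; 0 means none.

0, 3

(i): focus "on Tuesday". No fact shares agent = Amira, thing = the canister, recipient = Nadia with a different setting. 0.
(ii): focus "Amira". Looking for thing = the canister, recipient = Nadia, setting = on Tuesday with some other agent — fact (3) has Elena there. Refuted.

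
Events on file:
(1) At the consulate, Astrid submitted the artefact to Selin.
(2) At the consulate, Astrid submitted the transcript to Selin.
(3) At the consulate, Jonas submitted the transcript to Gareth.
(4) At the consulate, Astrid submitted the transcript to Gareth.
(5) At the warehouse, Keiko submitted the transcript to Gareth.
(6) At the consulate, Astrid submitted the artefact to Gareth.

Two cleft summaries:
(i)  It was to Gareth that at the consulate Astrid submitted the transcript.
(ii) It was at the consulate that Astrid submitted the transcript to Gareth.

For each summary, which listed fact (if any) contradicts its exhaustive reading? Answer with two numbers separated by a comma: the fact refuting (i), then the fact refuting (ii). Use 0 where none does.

2, 0

(i): focus "Gareth". Looking for Astrid as agent and the transcript as thing and at the consulate as setting with some other recipient — fact (2) has Selin there. Refuted.
(ii): focus "at the consulate". No fact shares Astrid as agent and the transcript as thing and Gareth as recipient with a different setting. 0.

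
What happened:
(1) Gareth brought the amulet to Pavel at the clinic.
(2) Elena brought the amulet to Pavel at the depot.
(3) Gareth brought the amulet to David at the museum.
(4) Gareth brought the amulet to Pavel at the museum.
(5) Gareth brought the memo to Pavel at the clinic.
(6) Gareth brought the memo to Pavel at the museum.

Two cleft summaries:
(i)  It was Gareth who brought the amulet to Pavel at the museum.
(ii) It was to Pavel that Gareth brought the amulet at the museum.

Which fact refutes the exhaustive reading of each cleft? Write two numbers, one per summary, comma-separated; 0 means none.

(i): focus "Gareth". No fact shares thing = the amulet, recipient = Pavel, setting = at the museum with a different agent. 0.
(ii): focus "Pavel". Looking for agent = Gareth, thing = the amulet, setting = at the museum with some other recipient — fact (3) has David there. Refuted.

0, 3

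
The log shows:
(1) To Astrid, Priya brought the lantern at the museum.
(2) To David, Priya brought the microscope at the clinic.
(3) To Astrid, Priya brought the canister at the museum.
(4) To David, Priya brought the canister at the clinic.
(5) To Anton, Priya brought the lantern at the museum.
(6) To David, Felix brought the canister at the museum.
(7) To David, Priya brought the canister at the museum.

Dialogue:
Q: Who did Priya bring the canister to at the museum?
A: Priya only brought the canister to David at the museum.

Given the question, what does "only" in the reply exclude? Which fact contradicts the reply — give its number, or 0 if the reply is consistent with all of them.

3

The question "Who did ... to ...?" targets the recipient, so in the reply the focus falls on "David".
So "only" ranges over recipients; the rest (same agent, thing, setting (Priya / the canister / at the museum)) is presupposed.
Fact (3) keeps same agent, thing, setting (Priya / the canister / at the museum) but has recipient = Astrid; that refutes the reply.
(Fact (4) would refute a reading with focus on the setting — but that is not what the question asks.)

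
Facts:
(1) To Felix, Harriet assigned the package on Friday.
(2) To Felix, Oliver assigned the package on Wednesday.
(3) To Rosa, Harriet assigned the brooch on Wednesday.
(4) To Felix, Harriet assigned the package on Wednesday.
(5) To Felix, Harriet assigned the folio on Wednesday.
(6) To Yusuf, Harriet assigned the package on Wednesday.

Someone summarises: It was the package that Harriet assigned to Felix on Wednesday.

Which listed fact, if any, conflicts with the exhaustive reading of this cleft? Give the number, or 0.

The cleft puts "the package" in focus and presupposes the open proposition with same agent, recipient, setting (Harriet / Felix / on Wednesday).
The exhaustive reading says no other thing fits that background.
But fact (5) also has same agent, recipient, setting (Harriet / Felix / on Wednesday), with thing = the folio — so the exhaustive reading fails.

5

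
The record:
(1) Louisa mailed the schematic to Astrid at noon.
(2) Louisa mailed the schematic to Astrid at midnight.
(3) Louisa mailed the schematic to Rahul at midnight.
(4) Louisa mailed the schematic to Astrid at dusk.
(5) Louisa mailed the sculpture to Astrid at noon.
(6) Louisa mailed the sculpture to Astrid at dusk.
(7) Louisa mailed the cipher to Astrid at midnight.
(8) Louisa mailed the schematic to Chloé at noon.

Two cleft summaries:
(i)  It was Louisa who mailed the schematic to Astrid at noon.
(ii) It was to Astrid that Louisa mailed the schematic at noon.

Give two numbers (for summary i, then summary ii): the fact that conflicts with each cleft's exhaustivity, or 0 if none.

0, 8

(i): focus "Louisa". No fact shares same thing, recipient, setting (the schematic / Astrid / at noon) with a different agent. 0.
(ii): focus "Astrid". Looking for same agent, thing, setting (Louisa / the schematic / at noon) with some other recipient — fact (8) has Chloé there. Refuted.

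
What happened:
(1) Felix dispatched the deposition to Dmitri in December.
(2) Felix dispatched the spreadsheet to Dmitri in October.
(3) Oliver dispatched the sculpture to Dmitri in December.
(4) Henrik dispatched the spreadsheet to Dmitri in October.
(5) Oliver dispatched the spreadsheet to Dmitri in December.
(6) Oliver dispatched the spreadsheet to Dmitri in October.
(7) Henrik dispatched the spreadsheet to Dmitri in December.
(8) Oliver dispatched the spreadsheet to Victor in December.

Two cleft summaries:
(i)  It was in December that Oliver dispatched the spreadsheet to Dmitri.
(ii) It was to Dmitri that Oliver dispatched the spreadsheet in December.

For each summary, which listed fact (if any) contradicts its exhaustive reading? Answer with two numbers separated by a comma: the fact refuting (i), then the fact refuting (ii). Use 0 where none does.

6, 8

(i): focus "in December". Looking for agent = Oliver, thing = the spreadsheet, recipient = Dmitri with some other setting — fact (6) has in October there. Refuted.
(ii): focus "Dmitri". Looking for agent = Oliver, thing = the spreadsheet, setting = in December with some other recipient — fact (8) has Victor there. Refuted.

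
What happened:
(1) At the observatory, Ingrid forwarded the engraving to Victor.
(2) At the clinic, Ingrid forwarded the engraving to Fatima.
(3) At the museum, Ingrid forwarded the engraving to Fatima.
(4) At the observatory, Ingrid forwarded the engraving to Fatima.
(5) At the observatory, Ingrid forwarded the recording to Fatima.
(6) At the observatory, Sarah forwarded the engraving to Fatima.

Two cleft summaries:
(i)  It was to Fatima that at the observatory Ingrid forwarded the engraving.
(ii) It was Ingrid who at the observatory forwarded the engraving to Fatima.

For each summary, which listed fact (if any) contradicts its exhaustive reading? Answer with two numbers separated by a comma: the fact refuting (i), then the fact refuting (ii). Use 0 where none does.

Summary (i) focuses "Fatima" (the recipient); background agent = Ingrid, thing = the engraving, setting = at the observatory. Fact (1) matches that background with recipient = Victor — refutes (i).
Summary (ii) focuses "Ingrid" (the agent); background thing = the engraving, recipient = Fatima, setting = at the observatory. Fact (6) matches that background with agent = Sarah — refutes (ii).

1, 6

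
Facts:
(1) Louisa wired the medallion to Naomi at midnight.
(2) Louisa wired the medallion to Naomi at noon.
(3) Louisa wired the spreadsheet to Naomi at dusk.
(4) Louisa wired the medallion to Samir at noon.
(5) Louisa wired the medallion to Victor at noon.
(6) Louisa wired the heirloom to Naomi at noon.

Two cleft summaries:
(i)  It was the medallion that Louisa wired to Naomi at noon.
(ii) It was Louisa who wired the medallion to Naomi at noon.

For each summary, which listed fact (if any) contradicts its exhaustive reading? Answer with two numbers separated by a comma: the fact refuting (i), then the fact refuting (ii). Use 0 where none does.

6, 0

Summary (i) focuses "the medallion" (the thing); background same agent, recipient, setting (Louisa / Naomi / at noon). Fact (6) matches that background with thing = the heirloom — refutes (i).
Summary (ii) focuses "Louisa" (the agent); background same thing, recipient, setting (the medallion / Naomi / at noon). No fact matches that background with a different agent, so 0.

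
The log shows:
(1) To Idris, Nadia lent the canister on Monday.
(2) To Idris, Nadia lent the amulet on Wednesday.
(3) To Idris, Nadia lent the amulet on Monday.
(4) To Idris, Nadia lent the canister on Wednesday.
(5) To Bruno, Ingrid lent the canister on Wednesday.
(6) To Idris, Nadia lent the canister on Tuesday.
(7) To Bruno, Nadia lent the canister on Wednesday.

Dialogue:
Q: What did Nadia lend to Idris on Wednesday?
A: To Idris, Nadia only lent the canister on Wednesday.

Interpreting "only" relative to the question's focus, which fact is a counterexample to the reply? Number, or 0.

The question "What did ...?" targets the thing, so in the reply the focus falls on "the canister".
So "only" ranges over things; the rest (Nadia as agent and Idris as recipient and on Wednesday as setting) is presupposed.
Fact (2) keeps Nadia as agent and Idris as recipient and on Wednesday as setting but has thing = the amulet; that refutes the reply.
(Fact (1) would refute a reading with focus on the setting — but that is not what the question asks.)

2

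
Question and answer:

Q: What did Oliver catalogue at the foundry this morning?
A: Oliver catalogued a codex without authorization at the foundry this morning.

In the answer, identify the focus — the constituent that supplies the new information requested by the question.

The wh-word "what" asks about the direct object.
In the answer, "Oliver", "at the foundry" and "this morning" are given — repeated from the question.
"without authorization" is also new, but it specifies the manner, which is not what the question asks about — so it is not the focus.
The constituent filling the direct object gap is "a codex"; that is the focus.

a codex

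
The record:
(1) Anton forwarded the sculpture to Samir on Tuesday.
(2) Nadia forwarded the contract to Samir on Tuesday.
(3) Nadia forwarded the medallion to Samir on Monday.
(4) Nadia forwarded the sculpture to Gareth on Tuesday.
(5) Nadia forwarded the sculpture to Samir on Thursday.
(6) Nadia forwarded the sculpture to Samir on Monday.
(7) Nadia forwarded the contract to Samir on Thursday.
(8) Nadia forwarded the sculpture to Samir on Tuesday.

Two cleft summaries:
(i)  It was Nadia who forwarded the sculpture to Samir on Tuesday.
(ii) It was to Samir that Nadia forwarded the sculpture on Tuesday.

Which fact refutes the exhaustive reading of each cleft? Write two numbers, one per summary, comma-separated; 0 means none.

1, 4

(i): focus "Nadia". Looking for thing = the sculpture, recipient = Samir, setting = on Tuesday with some other agent — fact (1) has Anton there. Refuted.
(ii): focus "Samir". Looking for agent = Nadia, thing = the sculpture, setting = on Tuesday with some other recipient — fact (4) has Gareth there. Refuted.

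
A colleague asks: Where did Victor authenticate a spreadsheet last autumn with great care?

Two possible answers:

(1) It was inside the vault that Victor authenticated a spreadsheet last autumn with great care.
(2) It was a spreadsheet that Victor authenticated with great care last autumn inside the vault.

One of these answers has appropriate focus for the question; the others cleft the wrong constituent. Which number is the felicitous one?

The question word "where" targets the location.
Option (1) clefts "inside the vault" — that matches what the question asks about.
Option (2) clefts "a spreadsheet" — the direct object, not what was asked.
So the congruent reply is (1).

1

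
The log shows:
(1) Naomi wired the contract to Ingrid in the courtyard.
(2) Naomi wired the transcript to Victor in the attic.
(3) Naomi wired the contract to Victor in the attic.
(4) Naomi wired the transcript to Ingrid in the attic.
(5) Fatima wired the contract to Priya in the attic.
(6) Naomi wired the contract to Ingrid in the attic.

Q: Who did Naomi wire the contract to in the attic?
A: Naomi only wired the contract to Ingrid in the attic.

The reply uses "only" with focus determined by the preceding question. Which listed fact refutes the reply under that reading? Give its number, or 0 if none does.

The question "Who did ... to ...?" targets the recipient, so in the reply the focus falls on "Ingrid".
So "only" ranges over recipients; the rest (agent = Naomi, thing = the contract, setting = in the attic) is presupposed.
Fact (3) shares the background with a different recipient (Victor) — counterexample.
(Fact (4) would refute a reading with focus on the thing — but that is not what the question asks.)

3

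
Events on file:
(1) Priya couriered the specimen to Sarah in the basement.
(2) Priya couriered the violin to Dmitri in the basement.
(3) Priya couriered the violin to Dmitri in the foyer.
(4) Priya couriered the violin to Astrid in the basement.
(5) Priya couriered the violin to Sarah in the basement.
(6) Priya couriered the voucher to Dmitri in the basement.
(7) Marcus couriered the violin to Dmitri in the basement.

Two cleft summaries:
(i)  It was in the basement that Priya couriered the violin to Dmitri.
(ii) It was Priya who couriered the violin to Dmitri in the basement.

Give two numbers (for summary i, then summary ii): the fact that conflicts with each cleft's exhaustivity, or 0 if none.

3, 7

(i): focus "in the basement". Looking for same agent, thing, recipient (Priya / the violin / Dmitri) with some other setting — fact (3) has in the foyer there. Refuted.
(ii): focus "Priya". Looking for same thing, recipient, setting (the violin / Dmitri / in the basement) with some other agent — fact (7) has Marcus there. Refuted.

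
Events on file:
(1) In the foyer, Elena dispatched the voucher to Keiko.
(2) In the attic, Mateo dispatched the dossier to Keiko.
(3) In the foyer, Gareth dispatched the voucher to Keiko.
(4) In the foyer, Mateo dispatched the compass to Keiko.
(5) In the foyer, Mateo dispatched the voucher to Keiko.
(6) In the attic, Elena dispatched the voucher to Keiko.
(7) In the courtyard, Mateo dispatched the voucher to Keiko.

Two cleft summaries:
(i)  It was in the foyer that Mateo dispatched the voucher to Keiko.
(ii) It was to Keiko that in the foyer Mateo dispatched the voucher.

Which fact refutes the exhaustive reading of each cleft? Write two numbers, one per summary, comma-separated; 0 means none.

(i): focus "in the foyer". Looking for agent = Mateo, thing = the voucher, recipient = Keiko with some other setting — fact (7) has in the courtyard there. Refuted.
(ii): focus "Keiko". No fact shares agent = Mateo, thing = the voucher, setting = in the foyer with a different recipient. 0.

7, 0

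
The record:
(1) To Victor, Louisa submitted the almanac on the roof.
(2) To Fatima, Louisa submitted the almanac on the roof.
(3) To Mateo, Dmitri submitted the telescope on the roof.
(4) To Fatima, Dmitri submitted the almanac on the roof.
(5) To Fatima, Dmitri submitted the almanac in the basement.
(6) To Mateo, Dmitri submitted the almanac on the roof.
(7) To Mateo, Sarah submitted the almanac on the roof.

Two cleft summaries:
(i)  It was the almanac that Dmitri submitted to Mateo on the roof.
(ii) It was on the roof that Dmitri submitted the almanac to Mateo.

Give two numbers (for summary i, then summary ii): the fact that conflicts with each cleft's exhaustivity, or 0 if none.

3, 0

(i): focus "the almanac". Looking for agent = Dmitri, recipient = Mateo, setting = on the roof with some other thing — fact (3) has the telescope there. Refuted.
(ii): focus "on the roof". No fact shares agent = Dmitri, thing = the almanac, recipient = Mateo with a different setting. 0.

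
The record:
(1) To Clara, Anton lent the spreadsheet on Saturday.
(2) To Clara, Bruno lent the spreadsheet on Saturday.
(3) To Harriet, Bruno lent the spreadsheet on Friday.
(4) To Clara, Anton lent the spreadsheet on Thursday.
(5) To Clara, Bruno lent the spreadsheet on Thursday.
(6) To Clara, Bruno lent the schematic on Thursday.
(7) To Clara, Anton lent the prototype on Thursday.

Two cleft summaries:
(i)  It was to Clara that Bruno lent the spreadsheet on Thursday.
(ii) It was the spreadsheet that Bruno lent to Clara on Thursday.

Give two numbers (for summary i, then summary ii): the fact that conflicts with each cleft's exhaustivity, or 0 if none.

(i): focus "Clara". No fact shares same agent, thing, setting (Bruno / the spreadsheet / on Thursday) with a different recipient. 0.
(ii): focus "the spreadsheet". Looking for same agent, recipient, setting (Bruno / Clara / on Thursday) with some other thing — fact (6) has the schematic there. Refuted.

0, 6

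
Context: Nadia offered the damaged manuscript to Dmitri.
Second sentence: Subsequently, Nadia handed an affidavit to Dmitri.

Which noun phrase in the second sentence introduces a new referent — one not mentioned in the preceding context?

"Nadia" and "Dmitri" in the second sentence are given — already mentioned in the context.
"an affidavit" has no antecedent in the context; it is discourse-new (the indefinite article also signals a new referent).

an affidavit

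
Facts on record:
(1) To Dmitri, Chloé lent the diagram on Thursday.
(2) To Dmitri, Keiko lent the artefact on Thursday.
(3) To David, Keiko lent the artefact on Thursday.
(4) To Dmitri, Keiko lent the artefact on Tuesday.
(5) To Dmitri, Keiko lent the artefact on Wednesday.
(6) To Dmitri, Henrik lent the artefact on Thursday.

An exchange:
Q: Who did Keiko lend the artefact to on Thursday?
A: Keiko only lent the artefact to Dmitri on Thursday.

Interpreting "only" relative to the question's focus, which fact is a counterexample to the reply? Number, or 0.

3

The question "Who did ... to ...?" targets the recipient, so in the reply the focus falls on "Dmitri".
"Only" then excludes alternative recipients while the background — Keiko as agent and the artefact as thing and on Thursday as setting — is held fixed.
Fact (3) shares the background with a different recipient (David) — counterexample.
(Fact (4) would refute a reading with focus on the setting — but that is not what the question asks.)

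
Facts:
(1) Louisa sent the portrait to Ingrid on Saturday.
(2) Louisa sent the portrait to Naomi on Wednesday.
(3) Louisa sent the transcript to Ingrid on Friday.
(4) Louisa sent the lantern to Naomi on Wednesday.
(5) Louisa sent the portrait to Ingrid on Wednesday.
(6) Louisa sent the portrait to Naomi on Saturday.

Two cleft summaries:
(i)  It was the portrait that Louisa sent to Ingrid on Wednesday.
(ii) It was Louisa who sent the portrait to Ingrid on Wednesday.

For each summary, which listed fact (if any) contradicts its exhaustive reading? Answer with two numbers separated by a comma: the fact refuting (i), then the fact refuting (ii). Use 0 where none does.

Summary (i) focuses "the portrait" (the thing); background Louisa as agent and Ingrid as recipient and on Wednesday as setting. No fact matches that background with a different thing, so 0.
Summary (ii) focuses "Louisa" (the agent); background the portrait as thing and Ingrid as recipient and on Wednesday as setting. No fact matches that background with a different agent, so 0.

0, 0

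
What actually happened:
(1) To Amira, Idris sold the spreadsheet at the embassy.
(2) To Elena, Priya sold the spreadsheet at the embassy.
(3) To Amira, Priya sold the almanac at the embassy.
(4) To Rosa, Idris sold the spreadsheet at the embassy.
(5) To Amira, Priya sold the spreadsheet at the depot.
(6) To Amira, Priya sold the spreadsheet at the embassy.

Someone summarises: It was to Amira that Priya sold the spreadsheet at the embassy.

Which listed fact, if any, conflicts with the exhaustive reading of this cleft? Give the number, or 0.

2

The cleft puts "Amira" in focus and presupposes the open proposition with same agent, thing, setting (Priya / the spreadsheet / at the embassy).
The exhaustive reading says no other recipient fits that background.
But fact (2) also has same agent, thing, setting (Priya / the spreadsheet / at the embassy), with recipient = Elena — so the exhaustive reading fails.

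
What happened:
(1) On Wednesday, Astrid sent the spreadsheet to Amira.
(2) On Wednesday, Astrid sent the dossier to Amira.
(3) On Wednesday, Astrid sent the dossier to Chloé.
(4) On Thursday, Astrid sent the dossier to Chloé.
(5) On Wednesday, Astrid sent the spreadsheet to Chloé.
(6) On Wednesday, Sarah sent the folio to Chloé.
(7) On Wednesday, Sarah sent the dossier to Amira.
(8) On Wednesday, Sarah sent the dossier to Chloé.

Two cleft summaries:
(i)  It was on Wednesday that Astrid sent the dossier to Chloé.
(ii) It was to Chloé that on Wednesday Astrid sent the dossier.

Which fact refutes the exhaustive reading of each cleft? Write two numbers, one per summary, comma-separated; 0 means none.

Summary (i) focuses "on Wednesday" (the setting); background Astrid as agent and the dossier as thing and Chloé as recipient. Fact (4) matches that background with setting = on Thursday — refutes (i).
Summary (ii) focuses "Chloé" (the recipient); background Astrid as agent and the dossier as thing and on Wednesday as setting. Fact (2) matches that background with recipient = Amira — refutes (ii).

4, 2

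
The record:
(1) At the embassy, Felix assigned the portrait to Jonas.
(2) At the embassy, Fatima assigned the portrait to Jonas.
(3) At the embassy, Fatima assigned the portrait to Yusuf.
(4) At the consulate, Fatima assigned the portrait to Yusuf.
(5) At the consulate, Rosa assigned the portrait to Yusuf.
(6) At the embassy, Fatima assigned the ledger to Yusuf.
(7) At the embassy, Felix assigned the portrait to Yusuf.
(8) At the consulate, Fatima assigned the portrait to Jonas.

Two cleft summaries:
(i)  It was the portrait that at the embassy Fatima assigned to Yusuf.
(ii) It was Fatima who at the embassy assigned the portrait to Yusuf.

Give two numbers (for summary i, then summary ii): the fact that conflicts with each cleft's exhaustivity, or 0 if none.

6, 7

(i): focus "the portrait". Looking for Fatima as agent and Yusuf as recipient and at the embassy as setting with some other thing — fact (6) has the ledger there. Refuted.
(ii): focus "Fatima". Looking for the portrait as thing and Yusuf as recipient and at the embassy as setting with some other agent — fact (7) has Felix there. Refuted.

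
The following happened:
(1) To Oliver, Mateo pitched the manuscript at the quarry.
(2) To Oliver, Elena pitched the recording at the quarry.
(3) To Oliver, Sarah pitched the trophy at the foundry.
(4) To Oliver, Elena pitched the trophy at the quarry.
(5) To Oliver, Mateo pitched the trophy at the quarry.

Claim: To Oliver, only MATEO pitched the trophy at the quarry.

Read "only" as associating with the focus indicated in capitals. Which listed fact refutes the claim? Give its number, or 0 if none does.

4

The capitals mark "Mateo" as focus. So "only" rules out other agents, with the rest (thing = the trophy, recipient = Oliver, setting = at the quarry) as background.
Fact (4) shares the background but differs in agent (Elena) — a counterexample.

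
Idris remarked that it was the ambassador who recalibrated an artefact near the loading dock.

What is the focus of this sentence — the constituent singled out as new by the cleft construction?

In an it-cleft "It was X that/who ...", the clefted constituent X is the focus; the that/who-clause expresses the presupposed open proposition.
Here the focus is "the ambassador". The backgrounded (presupposed) material includes "an artefact" and "near the loading dock".

the ambassador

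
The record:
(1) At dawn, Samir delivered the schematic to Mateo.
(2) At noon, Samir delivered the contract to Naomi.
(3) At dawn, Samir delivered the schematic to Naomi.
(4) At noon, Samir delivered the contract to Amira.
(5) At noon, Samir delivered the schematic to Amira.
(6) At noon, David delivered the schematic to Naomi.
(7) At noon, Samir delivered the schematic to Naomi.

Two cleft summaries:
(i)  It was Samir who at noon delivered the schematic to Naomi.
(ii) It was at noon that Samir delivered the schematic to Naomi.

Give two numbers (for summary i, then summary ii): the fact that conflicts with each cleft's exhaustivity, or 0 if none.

6, 3

(i): focus "Samir". Looking for the schematic as thing and Naomi as recipient and at noon as setting with some other agent — fact (6) has David there. Refuted.
(ii): focus "at noon". Looking for Samir as agent and the schematic as thing and Naomi as recipient with some other setting — fact (3) has at dawn there. Refuted.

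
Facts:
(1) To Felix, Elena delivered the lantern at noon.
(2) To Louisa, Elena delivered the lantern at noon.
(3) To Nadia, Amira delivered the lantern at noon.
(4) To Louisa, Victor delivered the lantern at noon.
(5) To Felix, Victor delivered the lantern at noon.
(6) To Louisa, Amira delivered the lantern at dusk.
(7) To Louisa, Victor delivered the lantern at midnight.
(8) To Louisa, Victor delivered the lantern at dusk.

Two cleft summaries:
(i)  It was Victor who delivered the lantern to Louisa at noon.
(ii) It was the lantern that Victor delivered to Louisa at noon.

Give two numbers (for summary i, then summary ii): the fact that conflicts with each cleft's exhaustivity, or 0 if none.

2, 0

Summary (i) focuses "Victor" (the agent); background thing = the lantern, recipient = Louisa, setting = at noon. Fact (2) matches that background with agent = Elena — refutes (i).
Summary (ii) focuses "the lantern" (the thing); background agent = Victor, recipient = Louisa, setting = at noon. No fact matches that background with a different thing, so 0.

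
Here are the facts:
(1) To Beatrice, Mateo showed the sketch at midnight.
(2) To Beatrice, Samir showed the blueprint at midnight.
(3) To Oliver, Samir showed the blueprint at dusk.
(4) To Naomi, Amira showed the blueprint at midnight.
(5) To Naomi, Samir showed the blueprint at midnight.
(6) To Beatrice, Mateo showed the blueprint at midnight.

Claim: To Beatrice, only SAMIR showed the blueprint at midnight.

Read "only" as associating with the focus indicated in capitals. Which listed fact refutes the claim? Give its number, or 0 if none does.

6

The capitals mark "Samir" as focus. So "only" rules out other agents, with the rest (the blueprint as thing and Beatrice as recipient and at midnight as setting) as background.
Fact (6) matches on the blueprint as thing and Beatrice as recipient and at midnight as setting, but has agent = Mateo instead. That refutes the claim.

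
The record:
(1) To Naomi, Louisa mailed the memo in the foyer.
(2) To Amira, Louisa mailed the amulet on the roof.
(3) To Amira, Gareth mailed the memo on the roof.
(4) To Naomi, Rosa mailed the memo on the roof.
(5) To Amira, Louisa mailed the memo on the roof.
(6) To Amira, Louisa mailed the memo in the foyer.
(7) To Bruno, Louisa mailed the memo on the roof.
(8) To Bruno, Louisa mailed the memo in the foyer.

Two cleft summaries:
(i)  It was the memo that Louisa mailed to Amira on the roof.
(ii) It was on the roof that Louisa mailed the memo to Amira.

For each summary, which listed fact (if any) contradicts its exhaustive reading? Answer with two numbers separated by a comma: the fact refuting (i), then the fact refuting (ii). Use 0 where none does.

(i): focus "the memo". Looking for agent = Louisa, recipient = Amira, setting = on the roof with some other thing — fact (2) has the amulet there. Refuted.
(ii): focus "on the roof". Looking for agent = Louisa, thing = the memo, recipient = Amira with some other setting — fact (6) has in the foyer there. Refuted.

2, 6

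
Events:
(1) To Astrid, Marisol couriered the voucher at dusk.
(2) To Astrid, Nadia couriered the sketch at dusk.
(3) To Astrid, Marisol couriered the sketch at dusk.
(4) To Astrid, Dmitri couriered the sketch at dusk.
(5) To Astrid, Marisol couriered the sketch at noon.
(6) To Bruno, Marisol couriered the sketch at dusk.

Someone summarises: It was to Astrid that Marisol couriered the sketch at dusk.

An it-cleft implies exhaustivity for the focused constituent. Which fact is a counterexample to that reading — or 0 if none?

6

Focus of the cleft: "Astrid" (the recipient). Presupposed background: Marisol as agent and the sketch as thing and at dusk as setting.
The exhaustive reading says no other recipient fits that background.
Fact (6) shares the background but with recipient = Bruno; exhaustivity is violated.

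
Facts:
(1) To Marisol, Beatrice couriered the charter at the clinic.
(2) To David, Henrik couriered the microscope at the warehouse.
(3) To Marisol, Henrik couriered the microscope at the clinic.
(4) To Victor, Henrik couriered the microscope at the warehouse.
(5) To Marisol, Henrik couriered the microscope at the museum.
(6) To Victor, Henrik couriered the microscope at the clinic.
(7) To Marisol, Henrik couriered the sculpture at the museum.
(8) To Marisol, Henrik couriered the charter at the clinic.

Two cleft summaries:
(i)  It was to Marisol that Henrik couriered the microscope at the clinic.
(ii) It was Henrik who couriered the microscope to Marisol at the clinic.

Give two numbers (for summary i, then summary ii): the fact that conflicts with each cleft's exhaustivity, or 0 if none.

(i): focus "Marisol". Looking for agent = Henrik, thing = the microscope, setting = at the clinic with some other recipient — fact (6) has Victor there. Refuted.
(ii): focus "Henrik". No fact shares thing = the microscope, recipient = Marisol, setting = at the clinic with a different agent. 0.

6, 0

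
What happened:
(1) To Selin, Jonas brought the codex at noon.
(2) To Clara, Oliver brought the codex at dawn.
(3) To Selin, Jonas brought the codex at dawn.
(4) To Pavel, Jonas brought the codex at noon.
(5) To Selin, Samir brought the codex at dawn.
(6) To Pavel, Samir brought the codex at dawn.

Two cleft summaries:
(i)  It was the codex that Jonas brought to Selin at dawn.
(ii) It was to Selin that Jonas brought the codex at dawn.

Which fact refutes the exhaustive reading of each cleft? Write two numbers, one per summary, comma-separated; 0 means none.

Summary (i) focuses "the codex" (the thing); background same agent, recipient, setting (Jonas / Selin / at dawn). No fact matches that background with a different thing, so 0.
Summary (ii) focuses "Selin" (the recipient); background same agent, thing, setting (Jonas / the codex / at dawn). No fact matches that background with a different recipient, so 0.

0, 0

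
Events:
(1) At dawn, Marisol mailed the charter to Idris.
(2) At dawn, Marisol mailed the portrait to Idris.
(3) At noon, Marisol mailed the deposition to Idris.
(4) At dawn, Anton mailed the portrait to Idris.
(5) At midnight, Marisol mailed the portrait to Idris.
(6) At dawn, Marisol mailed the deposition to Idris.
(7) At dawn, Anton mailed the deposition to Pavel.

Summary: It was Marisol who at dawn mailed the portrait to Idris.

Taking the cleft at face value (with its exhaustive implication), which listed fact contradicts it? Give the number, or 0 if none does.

The cleft puts "Marisol" in focus and presupposes the open proposition with the portrait as thing and Idris as recipient and at dawn as setting.
Exhaustivity: Marisol is the only agent satisfying that background.
Fact (4) shares the background but with agent = Anton; exhaustivity is violated.

4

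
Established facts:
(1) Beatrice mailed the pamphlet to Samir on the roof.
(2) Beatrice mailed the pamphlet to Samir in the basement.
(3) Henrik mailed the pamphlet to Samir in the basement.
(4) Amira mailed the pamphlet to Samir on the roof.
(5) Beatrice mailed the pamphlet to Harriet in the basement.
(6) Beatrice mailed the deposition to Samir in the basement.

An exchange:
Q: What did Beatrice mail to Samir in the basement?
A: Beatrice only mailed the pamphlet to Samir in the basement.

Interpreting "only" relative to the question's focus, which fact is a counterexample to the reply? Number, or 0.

The question "What did ...?" targets the thing, so in the reply the focus falls on "the pamphlet".
So "only" ranges over things; the rest (same agent, recipient, setting (Beatrice / Samir / in the basement)) is presupposed.
Fact (6) shares the background with a different thing (the deposition) — counterexample.
(Fact (5) would refute a reading with focus on the recipient — but that is not what the question asks.)

6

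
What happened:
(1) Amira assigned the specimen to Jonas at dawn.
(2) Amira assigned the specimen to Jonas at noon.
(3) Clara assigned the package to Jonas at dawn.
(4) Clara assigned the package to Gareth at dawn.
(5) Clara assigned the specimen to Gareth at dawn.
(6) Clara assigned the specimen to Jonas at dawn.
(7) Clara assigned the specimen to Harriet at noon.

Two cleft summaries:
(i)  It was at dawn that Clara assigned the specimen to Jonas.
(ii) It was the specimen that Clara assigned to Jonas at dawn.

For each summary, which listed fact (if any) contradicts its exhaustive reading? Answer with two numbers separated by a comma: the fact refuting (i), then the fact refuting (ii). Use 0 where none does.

Summary (i) focuses "at dawn" (the setting); background agent = Clara, thing = the specimen, recipient = Jonas. No fact matches that background with a different setting, so 0.
Summary (ii) focuses "the specimen" (the thing); background agent = Clara, recipient = Jonas, setting = at dawn. Fact (3) matches that background with thing = the package — refutes (ii).

0, 3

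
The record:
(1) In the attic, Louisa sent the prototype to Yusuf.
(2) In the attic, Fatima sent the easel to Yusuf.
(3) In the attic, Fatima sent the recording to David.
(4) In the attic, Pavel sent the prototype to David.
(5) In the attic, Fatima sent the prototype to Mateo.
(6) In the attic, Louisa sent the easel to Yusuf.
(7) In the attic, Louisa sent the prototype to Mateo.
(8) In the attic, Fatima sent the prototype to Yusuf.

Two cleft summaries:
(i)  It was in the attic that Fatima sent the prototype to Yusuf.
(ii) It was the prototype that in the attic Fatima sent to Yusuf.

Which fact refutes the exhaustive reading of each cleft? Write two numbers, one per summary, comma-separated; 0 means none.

(i): focus "in the attic". No fact shares agent = Fatima, thing = the prototype, recipient = Yusuf with a different setting. 0.
(ii): focus "the prototype". Looking for agent = Fatima, recipient = Yusuf, setting = in the attic with some other thing — fact (2) has the easel there. Refuted.

0, 2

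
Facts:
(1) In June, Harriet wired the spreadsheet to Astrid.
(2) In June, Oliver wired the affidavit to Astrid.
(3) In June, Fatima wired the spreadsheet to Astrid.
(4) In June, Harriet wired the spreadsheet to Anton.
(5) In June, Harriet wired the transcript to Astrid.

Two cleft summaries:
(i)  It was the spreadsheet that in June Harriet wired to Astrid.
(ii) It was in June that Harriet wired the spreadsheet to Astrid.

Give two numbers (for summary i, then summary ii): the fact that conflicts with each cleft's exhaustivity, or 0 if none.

5, 0

Summary (i) focuses "the spreadsheet" (the thing); background same agent, recipient, setting (Harriet / Astrid / in June). Fact (5) matches that background with thing = the transcript — refutes (i).
Summary (ii) focuses "in June" (the setting); background same agent, thing, recipient (Harriet / the spreadsheet / Astrid). No fact matches that background with a different setting, so 0.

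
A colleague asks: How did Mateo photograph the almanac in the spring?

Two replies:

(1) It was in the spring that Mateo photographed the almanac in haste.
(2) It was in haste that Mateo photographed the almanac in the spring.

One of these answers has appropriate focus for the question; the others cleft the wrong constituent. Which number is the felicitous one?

The question word "how" targets the manner.
Option (1) clefts "in the spring" — the time, not what was asked.
Option (2) clefts "in haste" — that matches what the question asks about.
So the congruent reply is (2).

2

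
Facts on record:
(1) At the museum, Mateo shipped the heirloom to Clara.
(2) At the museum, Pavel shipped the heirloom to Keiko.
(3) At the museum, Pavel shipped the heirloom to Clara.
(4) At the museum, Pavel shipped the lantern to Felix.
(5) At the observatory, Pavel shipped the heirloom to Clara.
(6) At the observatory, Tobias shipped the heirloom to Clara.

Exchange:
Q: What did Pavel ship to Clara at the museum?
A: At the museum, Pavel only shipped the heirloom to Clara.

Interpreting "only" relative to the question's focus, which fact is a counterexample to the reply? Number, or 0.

The question "What did ...?" targets the thing, so in the reply the focus falls on "the heirloom".
So "only" ranges over things; the rest (agent = Pavel, recipient = Clara, setting = at the museum) is presupposed.
No fact keeps agent = Pavel, recipient = Clara, setting = at the museum while changing the thing; every other fact differs on something backgrounded. The reply stands.
(Fact (5) would refute a reading with focus on the setting — but that is not what the question asks.)

0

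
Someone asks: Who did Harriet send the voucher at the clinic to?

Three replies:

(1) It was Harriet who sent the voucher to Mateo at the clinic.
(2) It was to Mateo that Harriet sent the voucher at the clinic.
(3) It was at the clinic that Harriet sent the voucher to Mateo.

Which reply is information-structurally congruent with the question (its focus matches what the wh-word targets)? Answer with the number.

2

The question word "who" targets the recipient.
Option (1) clefts "Harriet" — the subject (agent), not what was asked.
Option (2) clefts "to Mateo" — that matches what the question asks about.
Option (3) clefts "at the clinic" — the location, not what was asked.
So the congruent reply is (2).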